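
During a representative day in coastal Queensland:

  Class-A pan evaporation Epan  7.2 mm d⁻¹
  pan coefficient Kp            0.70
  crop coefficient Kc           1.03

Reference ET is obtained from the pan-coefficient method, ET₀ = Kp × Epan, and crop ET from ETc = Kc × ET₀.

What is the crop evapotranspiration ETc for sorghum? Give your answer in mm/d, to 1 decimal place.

5.2 mm/d

ET₀ = 0.70 × 7.2 = 5.0400 mm/d
ETc = Kc × ET₀ = 1.03 × 5.0400 = 5.1912 mm/d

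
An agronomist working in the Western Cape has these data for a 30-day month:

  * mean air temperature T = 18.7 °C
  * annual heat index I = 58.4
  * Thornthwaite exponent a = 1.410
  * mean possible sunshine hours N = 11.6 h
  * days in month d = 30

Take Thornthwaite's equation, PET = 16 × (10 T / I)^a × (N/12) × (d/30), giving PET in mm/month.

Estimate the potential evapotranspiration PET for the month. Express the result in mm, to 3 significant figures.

10T/I = 10 × 18.7 / 58.4 = 3.2021
(10T/I)^a = 3.2021^1.410 = 5.1602
Uncorrected PET = 16 × 5.1602 = 82.563 mm
Correction = (N/12)(d/30) = (11.6/12)(30/30) = 0.9667
PET = 82.563 × 0.9667 = 79.814 mm/month

79.8 mm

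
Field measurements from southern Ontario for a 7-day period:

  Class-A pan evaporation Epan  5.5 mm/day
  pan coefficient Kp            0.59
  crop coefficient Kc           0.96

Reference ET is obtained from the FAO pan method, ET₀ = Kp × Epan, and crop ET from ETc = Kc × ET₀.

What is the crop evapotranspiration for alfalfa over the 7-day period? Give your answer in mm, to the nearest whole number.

22 mm

ET₀ = 0.59 × 5.5 = 3.2450 mm/d
ETc = Kc × ET₀ = 0.96 × 3.2450 = 3.1152 mm/d
Over 7 days: 3.1152 × 7 = 21.806 mm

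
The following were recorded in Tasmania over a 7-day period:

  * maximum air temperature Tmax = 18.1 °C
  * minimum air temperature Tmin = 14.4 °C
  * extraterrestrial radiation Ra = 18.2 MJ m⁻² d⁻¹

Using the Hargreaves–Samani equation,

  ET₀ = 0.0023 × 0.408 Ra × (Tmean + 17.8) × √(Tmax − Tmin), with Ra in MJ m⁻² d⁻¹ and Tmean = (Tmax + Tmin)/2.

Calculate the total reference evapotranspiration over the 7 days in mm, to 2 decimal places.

7.83 mm

Tmean = (18.1 + 14.4)/2 = 16.25 °C
0.408 Ra = 0.408 × 18.2 = 7.4256 mm/d equivalent
ET₀ = 0.0023 × 7.4256 × (16.25 + 17.8) × √3.7 = 0.0023 × 7.4256 × 34.05 × 1.9235 = 1.1186 mm/d
Over 7 days: 1.1186 × 7 = 7.830 mm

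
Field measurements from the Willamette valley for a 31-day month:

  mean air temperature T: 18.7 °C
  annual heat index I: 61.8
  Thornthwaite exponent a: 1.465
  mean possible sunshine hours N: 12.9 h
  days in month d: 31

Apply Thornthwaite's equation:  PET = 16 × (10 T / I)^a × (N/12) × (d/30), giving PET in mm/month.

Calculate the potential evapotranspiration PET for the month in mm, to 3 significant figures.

10T/I = 10 × 18.7 / 61.8 = 3.0259
(10T/I)^a = 3.0259^1.465 = 5.0635
Uncorrected PET = 16 × 5.0635 = 81.016 mm
Correction = (N/12)(d/30) = (12.9/12)(31/30) = 1.1108
PET = 81.016 × 1.1108 = 89.993 mm/month

90.0 mm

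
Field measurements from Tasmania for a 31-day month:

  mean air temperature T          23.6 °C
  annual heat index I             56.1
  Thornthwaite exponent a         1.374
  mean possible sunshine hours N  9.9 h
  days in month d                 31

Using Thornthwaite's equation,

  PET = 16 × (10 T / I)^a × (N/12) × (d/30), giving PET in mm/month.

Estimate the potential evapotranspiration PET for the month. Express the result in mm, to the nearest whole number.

10T/I = 10 × 23.6 / 56.1 = 4.2068
(10T/I)^a = 4.2068^1.374 = 7.1996
Uncorrected PET = 16 × 7.1996 = 115.194 mm
Correction = (N/12)(d/30) = (9.9/12)(31/30) = 0.8525
PET = 115.194 × 0.8525 = 98.203 mm/month

98 mm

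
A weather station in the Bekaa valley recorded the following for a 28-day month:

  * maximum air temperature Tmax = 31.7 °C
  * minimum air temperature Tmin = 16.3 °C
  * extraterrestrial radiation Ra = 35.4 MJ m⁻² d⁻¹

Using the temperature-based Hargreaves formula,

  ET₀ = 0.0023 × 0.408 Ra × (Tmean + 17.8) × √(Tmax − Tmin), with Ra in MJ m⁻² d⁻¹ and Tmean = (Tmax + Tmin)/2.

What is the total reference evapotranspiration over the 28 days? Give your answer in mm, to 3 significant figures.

153 mm

Tmean = (31.7 + 16.3)/2 = 24.00 °C
0.408 Ra = 0.408 × 35.4 = 14.4432 mm/d equivalent
ET₀ = 0.0023 × 14.4432 × (24.00 + 17.8) × √15.4 = 0.0023 × 14.4432 × 41.80 × 3.9243 = 5.4492 mm/d
Over 28 days: 5.4492 × 28 = 152.578 mm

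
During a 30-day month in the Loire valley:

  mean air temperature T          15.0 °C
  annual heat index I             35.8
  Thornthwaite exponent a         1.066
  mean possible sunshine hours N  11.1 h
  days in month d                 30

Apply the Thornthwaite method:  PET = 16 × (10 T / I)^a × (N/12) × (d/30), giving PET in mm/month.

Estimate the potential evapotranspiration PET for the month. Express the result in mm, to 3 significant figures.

10T/I = 10 × 15.0 / 35.8 = 4.1899
(10T/I)^a = 4.1899^1.066 = 4.6054
Uncorrected PET = 16 × 4.6054 = 73.686 mm
Correction = (N/12)(d/30) = (11.1/12)(30/30) = 0.9250
PET = 73.686 × 0.9250 = 68.160 mm/month

68.2 mm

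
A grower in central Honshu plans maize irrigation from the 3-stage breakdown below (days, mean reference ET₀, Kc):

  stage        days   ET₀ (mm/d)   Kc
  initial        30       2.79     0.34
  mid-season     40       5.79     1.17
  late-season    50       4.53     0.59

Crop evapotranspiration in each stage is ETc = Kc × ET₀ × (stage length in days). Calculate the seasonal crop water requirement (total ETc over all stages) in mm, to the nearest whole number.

initial: 0.34 × 2.79 × 30 = 28.46 mm
mid-season: 1.17 × 5.79 × 40 = 270.97 mm
late-season: 0.59 × 4.53 × 50 = 133.64 mm
Seasonal total = 433.07 mm

433 mm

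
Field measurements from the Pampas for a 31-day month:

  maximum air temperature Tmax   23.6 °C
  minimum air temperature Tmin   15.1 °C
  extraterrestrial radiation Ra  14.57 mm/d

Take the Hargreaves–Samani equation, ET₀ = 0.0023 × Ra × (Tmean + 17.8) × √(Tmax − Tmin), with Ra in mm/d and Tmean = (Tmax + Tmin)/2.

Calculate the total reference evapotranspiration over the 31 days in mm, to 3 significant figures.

Tmean = (23.6 + 15.1)/2 = 19.35 °C
ET₀ = 0.0023 × 14.57 × (19.35 + 17.8) × √8.5 = 0.0023 × 14.57 × 37.15 × 2.9155 = 3.6296 mm/d
Over 31 days: 3.6296 × 31 = 112.518 mm

113 mm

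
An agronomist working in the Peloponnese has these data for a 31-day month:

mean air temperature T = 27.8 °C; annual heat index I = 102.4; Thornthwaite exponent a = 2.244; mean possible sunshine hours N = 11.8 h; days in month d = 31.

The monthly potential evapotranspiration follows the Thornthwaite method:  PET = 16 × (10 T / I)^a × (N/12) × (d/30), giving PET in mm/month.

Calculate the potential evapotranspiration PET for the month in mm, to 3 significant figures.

153 mm

10T/I = 10 × 27.8 / 102.4 = 2.7148
(10T/I)^a = 2.7148^2.244 = 9.4039
Uncorrected PET = 16 × 9.4039 = 150.462 mm
Correction = (N/12)(d/30) = (11.8/12)(31/30) = 1.0161
PET = 150.462 × 1.0161 = 152.884 mm/month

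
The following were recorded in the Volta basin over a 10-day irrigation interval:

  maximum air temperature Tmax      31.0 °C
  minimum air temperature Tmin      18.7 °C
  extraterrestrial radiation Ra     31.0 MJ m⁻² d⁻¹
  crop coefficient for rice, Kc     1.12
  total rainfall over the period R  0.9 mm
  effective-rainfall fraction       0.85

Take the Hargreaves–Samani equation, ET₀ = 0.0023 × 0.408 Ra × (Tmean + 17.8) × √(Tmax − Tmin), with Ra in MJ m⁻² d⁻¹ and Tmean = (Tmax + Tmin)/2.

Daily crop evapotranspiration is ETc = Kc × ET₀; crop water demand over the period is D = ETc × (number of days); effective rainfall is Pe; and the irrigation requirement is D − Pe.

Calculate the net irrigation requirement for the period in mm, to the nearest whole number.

Tmean = (31.0 + 18.7)/2 = 24.85 °C
0.408 Ra = 0.408 × 31.0 = 12.6480 mm/d equivalent
ET₀ = 0.0023 × 12.6480 × (24.85 + 17.8) × √12.3 = 0.0023 × 12.6480 × 42.65 × 3.5071 = 4.3513 mm/d
ETc = Kc × ET₀ = 1.12 × 4.3513 = 4.8735 mm/d
Crop demand D = ETc × 10 d = 4.8735 × 10 = 48.735 mm
Pe = 0.85 × 0.9 = 0.765 mm
D − Pe = 48.735 − 0.765 = 47.970 mm

48 mm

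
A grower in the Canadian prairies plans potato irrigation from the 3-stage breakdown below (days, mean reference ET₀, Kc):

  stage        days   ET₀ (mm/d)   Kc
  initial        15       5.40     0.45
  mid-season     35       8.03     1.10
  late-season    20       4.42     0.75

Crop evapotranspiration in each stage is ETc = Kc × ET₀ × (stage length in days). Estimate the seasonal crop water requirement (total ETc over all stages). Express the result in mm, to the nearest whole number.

initial: 0.45 × 5.40 × 15 = 36.45 mm
mid-season: 1.10 × 8.03 × 35 = 309.16 mm
late-season: 0.75 × 4.42 × 20 = 66.30 mm
Seasonal total = 411.91 mm

412 mm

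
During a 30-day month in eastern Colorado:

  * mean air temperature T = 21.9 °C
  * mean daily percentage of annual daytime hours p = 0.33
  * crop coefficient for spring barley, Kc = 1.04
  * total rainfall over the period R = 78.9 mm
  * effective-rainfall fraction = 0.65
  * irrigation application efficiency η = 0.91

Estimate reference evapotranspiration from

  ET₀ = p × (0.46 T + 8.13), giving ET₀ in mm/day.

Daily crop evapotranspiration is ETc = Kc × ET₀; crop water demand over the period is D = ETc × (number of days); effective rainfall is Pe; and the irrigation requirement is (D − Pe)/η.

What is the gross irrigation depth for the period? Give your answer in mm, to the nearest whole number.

ET₀ = 0.33 × (0.46 × 21.9 + 8.13) = 0.33 × 18.204 = 6.0073 mm/d
ETc = Kc × ET₀ = 1.04 × 6.0073 = 6.2476 mm/d
Crop demand D = ETc × 30 d = 6.2476 × 30 = 187.428 mm
Pe = 0.65 × 78.9 = 51.285 mm
D − Pe = 187.428 − 51.285 = 136.143 mm
Gross irrigation = 136.143 / 0.91 = 149.608 mm

150 mm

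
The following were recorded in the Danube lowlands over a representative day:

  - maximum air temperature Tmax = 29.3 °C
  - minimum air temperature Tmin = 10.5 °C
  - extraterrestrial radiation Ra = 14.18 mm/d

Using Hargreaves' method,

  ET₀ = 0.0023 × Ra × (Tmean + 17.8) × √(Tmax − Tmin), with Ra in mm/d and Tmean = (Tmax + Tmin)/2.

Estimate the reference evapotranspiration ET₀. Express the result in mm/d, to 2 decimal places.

Tmean = (29.3 + 10.5)/2 = 19.90 °C
ET₀ = 0.0023 × 14.18 × (19.90 + 17.8) × √18.8 = 0.0023 × 14.18 × 37.70 × 4.3359 = 5.3312 mm/d

5.33 mm/d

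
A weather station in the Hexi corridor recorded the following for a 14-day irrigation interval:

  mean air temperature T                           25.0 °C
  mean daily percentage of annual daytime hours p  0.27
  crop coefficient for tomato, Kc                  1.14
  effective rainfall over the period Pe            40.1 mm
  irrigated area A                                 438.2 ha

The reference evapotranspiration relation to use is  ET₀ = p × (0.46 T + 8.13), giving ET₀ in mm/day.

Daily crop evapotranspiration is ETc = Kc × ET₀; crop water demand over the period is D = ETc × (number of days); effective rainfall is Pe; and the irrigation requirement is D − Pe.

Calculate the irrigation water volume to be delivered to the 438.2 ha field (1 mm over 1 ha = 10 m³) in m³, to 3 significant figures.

ET₀ = 0.27 × (0.46 × 25.0 + 8.13) = 0.27 × 19.630 = 5.3001 mm/d
ETc = Kc × ET₀ = 1.14 × 5.3001 = 6.0421 mm/d
Crop demand D = ETc × 14 d = 6.0421 × 14 = 84.589 mm
D − Pe = 84.589 − 40.1 = 44.489 mm
Volume = 44.489 mm × 438.2 ha × 10 = 194950.8 m³

195000 m³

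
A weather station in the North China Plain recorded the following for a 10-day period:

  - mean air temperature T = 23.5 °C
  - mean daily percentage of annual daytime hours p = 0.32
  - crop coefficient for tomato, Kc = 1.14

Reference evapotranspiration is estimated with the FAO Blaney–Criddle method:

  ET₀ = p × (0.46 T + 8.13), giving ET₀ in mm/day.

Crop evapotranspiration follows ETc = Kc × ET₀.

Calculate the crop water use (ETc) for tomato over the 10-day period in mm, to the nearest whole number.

ET₀ = 0.32 × (0.46 × 23.5 + 8.13) = 0.32 × 18.940 = 6.0608 mm/d
ETc = Kc × ET₀ = 1.14 × 6.0608 = 6.9093 mm/d
Over 10 days: 6.9093 × 10 = 69.093 mm

69 mm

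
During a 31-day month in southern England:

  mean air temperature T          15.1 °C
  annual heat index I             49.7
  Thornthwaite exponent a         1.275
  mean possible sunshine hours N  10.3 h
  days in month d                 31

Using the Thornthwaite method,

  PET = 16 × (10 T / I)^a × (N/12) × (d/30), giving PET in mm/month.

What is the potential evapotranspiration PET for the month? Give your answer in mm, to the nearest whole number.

59 mm

10T/I = 10 × 15.1 / 49.7 = 3.0382
(10T/I)^a = 3.0382^1.275 = 4.1242
Uncorrected PET = 16 × 4.1242 = 65.987 mm
Correction = (N/12)(d/30) = (10.3/12)(31/30) = 0.8869
PET = 65.987 × 0.8869 = 58.524 mm/month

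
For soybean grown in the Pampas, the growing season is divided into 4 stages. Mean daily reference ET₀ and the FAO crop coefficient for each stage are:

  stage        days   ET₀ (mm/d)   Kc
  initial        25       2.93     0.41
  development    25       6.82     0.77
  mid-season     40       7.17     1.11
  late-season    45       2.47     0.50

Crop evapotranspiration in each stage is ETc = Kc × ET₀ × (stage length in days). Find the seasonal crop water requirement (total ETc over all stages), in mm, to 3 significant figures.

535 mm

initial: 0.41 × 2.93 × 25 = 30.03 mm
development: 0.77 × 6.82 × 25 = 131.29 mm
mid-season: 1.11 × 7.17 × 40 = 318.35 mm
late-season: 0.50 × 2.47 × 45 = 55.58 mm
Seasonal total = 535.25 mm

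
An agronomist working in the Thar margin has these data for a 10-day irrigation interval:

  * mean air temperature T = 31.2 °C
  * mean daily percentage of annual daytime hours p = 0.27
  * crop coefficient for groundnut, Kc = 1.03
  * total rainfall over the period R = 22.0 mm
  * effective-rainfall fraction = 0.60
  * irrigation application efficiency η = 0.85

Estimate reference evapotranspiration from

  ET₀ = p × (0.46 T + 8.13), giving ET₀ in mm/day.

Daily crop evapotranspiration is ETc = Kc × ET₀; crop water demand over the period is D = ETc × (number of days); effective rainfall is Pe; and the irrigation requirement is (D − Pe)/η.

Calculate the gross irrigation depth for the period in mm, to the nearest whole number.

ET₀ = 0.27 × (0.46 × 31.2 + 8.13) = 0.27 × 22.482 = 6.0701 mm/d
ETc = Kc × ET₀ = 1.03 × 6.0701 = 6.2522 mm/d
Crop demand D = ETc × 10 d = 6.2522 × 10 = 62.522 mm
Pe = 0.60 × 22.0 = 13.200 mm
D − Pe = 62.522 − 13.200 = 49.322 mm
Gross irrigation = 49.322 / 0.85 = 58.026 mm

58 mm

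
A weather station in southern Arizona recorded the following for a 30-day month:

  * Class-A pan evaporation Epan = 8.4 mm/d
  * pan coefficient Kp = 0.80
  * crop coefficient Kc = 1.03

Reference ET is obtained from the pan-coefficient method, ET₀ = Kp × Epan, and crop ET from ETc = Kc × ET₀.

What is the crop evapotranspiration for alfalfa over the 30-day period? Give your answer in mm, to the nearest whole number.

208 mm

ET₀ = 0.80 × 8.4 = 6.7200 mm/d
ETc = Kc × ET₀ = 1.03 × 6.7200 = 6.9216 mm/d
Over 30 days: 6.9216 × 30 = 207.648 mm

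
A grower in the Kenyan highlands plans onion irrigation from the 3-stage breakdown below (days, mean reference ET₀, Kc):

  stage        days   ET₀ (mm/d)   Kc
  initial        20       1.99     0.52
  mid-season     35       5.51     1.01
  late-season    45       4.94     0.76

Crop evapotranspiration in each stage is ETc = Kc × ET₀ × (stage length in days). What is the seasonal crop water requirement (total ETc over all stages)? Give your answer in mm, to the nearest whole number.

initial: 0.52 × 1.99 × 20 = 20.70 mm
mid-season: 1.01 × 5.51 × 35 = 194.78 mm
late-season: 0.76 × 4.94 × 45 = 168.95 mm
Seasonal total = 384.43 mm

384 mm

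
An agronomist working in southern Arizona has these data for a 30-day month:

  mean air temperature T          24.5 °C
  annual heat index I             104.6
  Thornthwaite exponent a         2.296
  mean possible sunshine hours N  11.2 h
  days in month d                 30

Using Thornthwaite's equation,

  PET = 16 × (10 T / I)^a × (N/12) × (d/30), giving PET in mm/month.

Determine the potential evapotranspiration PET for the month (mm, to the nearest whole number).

10T/I = 10 × 24.5 / 104.6 = 2.3423
(10T/I)^a = 2.3423^2.296 = 7.0583
Uncorrected PET = 16 × 7.0583 = 112.933 mm
Correction = (N/12)(d/30) = (11.2/12)(30/30) = 0.9333
PET = 112.933 × 0.9333 = 105.400 mm/month

105 mm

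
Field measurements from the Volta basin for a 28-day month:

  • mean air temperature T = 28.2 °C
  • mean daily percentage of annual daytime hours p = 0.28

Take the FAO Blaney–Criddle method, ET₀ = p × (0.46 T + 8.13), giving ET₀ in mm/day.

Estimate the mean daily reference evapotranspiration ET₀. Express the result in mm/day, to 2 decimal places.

5.91 mm/day

ET₀ = 0.28 × (0.46 × 28.2 + 8.13) = 0.28 × 21.102 = 5.9086 mm/d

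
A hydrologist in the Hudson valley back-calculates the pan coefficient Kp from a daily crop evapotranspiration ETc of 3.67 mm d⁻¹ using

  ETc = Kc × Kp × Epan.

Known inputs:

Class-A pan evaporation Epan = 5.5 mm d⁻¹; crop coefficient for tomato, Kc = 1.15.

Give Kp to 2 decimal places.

0.58

ETc = Kc × Kp × Epan  ⇒  Kp = ETc / (Kc × Epan)
Kp = 3.67 / (1.15 × 5.5) = 3.67 / 6.325 = 0.5802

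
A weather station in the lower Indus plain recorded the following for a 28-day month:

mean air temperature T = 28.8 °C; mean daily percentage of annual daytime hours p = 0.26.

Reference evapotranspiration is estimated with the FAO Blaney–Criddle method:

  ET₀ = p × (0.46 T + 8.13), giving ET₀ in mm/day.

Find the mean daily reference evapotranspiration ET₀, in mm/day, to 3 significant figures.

5.56 mm/day

ET₀ = 0.26 × (0.46 × 28.8 + 8.13) = 0.26 × 21.378 = 5.5583 mm/d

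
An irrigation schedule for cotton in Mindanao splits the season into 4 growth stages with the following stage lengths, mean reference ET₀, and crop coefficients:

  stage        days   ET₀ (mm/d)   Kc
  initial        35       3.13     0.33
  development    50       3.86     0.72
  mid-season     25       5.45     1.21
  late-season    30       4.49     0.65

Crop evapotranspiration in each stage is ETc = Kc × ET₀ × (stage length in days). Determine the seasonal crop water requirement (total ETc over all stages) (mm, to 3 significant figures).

428 mm

initial: 0.33 × 3.13 × 35 = 36.15 mm
development: 0.72 × 3.86 × 50 = 138.96 mm
mid-season: 1.21 × 5.45 × 25 = 164.86 mm
late-season: 0.65 × 4.49 × 30 = 87.56 mm
Seasonal total = 427.53 mm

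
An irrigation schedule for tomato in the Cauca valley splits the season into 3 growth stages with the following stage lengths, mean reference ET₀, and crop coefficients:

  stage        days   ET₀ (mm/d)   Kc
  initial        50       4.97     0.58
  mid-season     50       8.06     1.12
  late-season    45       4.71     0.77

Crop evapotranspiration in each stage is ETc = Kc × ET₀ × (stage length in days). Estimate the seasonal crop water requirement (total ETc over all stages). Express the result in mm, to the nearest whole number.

initial: 0.58 × 4.97 × 50 = 144.13 mm
mid-season: 1.12 × 8.06 × 50 = 451.36 mm
late-season: 0.77 × 4.71 × 45 = 163.20 mm
Seasonal total = 758.69 mm

759 mm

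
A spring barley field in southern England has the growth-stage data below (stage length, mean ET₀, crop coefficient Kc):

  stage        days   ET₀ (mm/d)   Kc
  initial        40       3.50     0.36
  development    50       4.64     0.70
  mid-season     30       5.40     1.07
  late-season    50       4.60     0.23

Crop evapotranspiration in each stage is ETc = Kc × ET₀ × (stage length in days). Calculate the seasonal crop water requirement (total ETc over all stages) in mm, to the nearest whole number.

initial: 0.36 × 3.50 × 40 = 50.40 mm
development: 0.70 × 4.64 × 50 = 162.40 mm
mid-season: 1.07 × 5.40 × 30 = 173.34 mm
late-season: 0.23 × 4.60 × 50 = 52.90 mm
Seasonal total = 439.04 mm

439 mm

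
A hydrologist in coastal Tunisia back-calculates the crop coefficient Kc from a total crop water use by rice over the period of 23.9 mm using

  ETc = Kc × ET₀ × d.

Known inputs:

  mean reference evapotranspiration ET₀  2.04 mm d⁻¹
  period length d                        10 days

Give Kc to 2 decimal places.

1.17

ETc = Kc × ET₀ × d  ⇒  Kc = ETc / (ET₀ × d)
Kc = 23.9 / (2.04 × 10) = 23.9 / 20.40 = 1.1716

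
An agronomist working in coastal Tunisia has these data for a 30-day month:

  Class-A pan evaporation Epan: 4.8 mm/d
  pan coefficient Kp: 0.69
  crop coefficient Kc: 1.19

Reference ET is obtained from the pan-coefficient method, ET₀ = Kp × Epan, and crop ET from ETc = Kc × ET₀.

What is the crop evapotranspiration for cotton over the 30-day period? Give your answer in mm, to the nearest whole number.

ET₀ = 0.69 × 4.8 = 3.3120 mm/d
ETc = Kc × ET₀ = 1.19 × 3.3120 = 3.9413 mm/d
Over 30 days: 3.9413 × 30 = 118.239 mm

118 mm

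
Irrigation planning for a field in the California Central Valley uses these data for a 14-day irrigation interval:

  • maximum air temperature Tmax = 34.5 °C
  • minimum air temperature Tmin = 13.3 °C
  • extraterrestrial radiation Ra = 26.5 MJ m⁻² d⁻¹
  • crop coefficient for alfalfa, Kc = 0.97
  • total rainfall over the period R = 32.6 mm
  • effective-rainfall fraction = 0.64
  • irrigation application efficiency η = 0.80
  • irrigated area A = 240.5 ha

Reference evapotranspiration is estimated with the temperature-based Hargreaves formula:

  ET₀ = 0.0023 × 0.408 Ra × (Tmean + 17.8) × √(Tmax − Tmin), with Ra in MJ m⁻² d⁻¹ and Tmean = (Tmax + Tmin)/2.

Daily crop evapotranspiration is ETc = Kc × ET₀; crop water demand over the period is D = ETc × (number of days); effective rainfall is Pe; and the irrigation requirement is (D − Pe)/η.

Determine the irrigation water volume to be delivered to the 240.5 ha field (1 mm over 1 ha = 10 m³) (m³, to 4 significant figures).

Tmean = (34.5 + 13.3)/2 = 23.90 °C
0.408 Ra = 0.408 × 26.5 = 10.8120 mm/d equivalent
ET₀ = 0.0023 × 10.8120 × (23.90 + 17.8) × √21.2 = 0.0023 × 10.8120 × 41.70 × 4.6043 = 4.7746 mm/d
ETc = Kc × ET₀ = 0.97 × 4.7746 = 4.6314 mm/d
Crop demand D = ETc × 14 d = 4.6314 × 14 = 64.840 mm
Pe = 0.64 × 32.6 = 20.864 mm
D − Pe = 64.840 − 20.864 = 43.976 mm
Gross irrigation = 43.976 / 0.80 = 54.970 mm
Volume = 54.970 mm × 240.5 ha × 10 = 132202.9 m³

132200 m³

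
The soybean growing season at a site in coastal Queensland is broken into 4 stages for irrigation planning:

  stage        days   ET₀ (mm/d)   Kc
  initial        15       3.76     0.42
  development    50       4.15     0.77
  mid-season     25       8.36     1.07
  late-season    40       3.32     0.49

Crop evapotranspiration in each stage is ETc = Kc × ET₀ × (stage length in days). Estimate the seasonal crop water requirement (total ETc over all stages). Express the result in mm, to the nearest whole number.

initial: 0.42 × 3.76 × 15 = 23.69 mm
development: 0.77 × 4.15 × 50 = 159.78 mm
mid-season: 1.07 × 8.36 × 25 = 223.63 mm
late-season: 0.49 × 3.32 × 40 = 65.07 mm
Seasonal total = 472.17 mm

472 mm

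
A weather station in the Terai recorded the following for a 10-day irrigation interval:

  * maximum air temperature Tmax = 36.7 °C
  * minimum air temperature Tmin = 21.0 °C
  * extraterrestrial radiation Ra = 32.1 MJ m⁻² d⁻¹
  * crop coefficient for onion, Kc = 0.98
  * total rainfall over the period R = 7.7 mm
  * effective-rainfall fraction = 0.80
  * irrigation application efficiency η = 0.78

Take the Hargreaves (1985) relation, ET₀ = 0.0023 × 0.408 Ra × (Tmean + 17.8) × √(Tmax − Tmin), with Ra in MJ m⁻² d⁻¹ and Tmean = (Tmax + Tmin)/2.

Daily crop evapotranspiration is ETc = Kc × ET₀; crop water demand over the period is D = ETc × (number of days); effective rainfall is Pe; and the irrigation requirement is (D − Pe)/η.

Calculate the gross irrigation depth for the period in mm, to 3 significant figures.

Tmean = (36.7 + 21.0)/2 = 28.85 °C
0.408 Ra = 0.408 × 32.1 = 13.0968 mm/d equivalent
ET₀ = 0.0023 × 13.0968 × (28.85 + 17.8) × √15.7 = 0.0023 × 13.0968 × 46.65 × 3.9623 = 5.5679 mm/d
ETc = Kc × ET₀ = 0.98 × 5.5679 = 5.4565 mm/d
Crop demand D = ETc × 10 d = 5.4565 × 10 = 54.565 mm
Pe = 0.80 × 7.7 = 6.160 mm
D − Pe = 54.565 − 6.160 = 48.405 mm
Gross irrigation = 48.405 / 0.78 = 62.058 mm

62.1 mm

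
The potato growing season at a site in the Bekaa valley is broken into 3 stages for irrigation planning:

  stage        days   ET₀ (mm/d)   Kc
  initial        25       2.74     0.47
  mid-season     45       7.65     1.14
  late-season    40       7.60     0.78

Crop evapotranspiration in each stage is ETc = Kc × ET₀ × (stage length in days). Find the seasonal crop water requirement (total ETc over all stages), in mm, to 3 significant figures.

662 mm

initial: 0.47 × 2.74 × 25 = 32.20 mm
mid-season: 1.14 × 7.65 × 45 = 392.45 mm
late-season: 0.78 × 7.60 × 40 = 237.12 mm
Seasonal total = 661.77 mm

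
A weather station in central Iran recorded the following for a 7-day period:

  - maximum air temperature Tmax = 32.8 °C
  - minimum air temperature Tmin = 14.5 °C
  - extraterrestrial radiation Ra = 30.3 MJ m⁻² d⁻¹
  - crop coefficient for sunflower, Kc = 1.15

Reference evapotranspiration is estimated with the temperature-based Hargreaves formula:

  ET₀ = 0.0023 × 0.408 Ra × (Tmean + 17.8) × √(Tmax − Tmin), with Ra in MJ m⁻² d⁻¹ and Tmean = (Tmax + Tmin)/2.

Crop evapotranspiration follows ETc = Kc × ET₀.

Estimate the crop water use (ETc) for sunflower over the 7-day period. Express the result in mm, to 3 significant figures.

Tmean = (32.8 + 14.5)/2 = 23.65 °C
0.408 Ra = 0.408 × 30.3 = 12.3624 mm/d equivalent
ET₀ = 0.0023 × 12.3624 × (23.65 + 17.8) × √18.3 = 0.0023 × 12.3624 × 41.45 × 4.2778 = 5.0417 mm/d
ETc = Kc × ET₀ = 1.15 × 5.0417 = 5.7980 mm/d
Over 7 days: 5.7980 × 7 = 40.586 mm

40.6 mm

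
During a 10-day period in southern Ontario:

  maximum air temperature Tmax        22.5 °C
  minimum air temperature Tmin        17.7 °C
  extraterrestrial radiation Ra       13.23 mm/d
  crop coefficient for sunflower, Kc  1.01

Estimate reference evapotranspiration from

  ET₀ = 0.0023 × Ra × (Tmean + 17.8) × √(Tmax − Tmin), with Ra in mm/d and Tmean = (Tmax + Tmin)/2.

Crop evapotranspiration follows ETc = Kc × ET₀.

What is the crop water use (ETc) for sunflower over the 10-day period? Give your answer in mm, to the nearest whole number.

Tmean = (22.5 + 17.7)/2 = 20.10 °C
ET₀ = 0.0023 × 13.23 × (20.10 + 17.8) × √4.8 = 0.0023 × 13.23 × 37.90 × 2.1909 = 2.5267 mm/d
ETc = Kc × ET₀ = 1.01 × 2.5267 = 2.5520 mm/d
Over 10 days: 2.5520 × 10 = 25.520 mm

26 mm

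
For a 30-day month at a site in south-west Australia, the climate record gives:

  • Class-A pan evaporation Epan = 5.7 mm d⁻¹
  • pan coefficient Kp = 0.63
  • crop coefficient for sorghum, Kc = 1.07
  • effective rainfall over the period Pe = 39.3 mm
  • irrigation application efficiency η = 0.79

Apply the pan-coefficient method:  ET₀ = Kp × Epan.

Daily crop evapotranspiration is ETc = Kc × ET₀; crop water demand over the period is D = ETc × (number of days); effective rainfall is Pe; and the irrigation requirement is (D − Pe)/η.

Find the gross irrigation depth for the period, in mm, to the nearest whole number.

96 mm

ET₀ = 0.63 × 5.7 = 3.5910 mm/d
ETc = Kc × ET₀ = 1.07 × 3.5910 = 3.8424 mm/d
Crop demand D = ETc × 30 d = 3.8424 × 30 = 115.272 mm
D − Pe = 115.272 − 39.3 = 75.972 mm
Gross irrigation = 75.972 / 0.79 = 96.167 mm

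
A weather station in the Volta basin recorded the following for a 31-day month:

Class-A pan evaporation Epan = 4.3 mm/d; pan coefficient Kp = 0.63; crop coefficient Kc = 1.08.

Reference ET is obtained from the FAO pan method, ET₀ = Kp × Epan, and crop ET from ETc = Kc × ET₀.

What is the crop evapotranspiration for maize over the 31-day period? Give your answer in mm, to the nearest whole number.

ET₀ = 0.63 × 4.3 = 2.7090 mm/d
ETc = Kc × ET₀ = 1.08 × 2.7090 = 2.9257 mm/d
Over 31 days: 2.9257 × 31 = 90.697 mm

91 mm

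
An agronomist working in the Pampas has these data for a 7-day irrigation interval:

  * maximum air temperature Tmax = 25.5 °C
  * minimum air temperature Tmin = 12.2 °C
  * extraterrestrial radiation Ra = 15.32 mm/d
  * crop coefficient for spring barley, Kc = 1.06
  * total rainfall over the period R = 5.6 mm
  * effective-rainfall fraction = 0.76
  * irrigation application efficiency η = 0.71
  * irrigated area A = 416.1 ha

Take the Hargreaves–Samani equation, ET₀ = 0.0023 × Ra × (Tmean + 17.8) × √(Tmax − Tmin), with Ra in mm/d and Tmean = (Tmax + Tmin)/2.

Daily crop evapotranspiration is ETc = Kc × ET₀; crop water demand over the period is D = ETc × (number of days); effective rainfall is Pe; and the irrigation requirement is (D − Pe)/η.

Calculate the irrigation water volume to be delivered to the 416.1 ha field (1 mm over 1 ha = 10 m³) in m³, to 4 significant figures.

Tmean = (25.5 + 12.2)/2 = 18.85 °C
ET₀ = 0.0023 × 15.32 × (18.85 + 17.8) × √13.3 = 0.0023 × 15.32 × 36.65 × 3.6469 = 4.7096 mm/d
ETc = Kc × ET₀ = 1.06 × 4.7096 = 4.9922 mm/d
Crop demand D = ETc × 7 d = 4.9922 × 7 = 34.945 mm
Pe = 0.76 × 5.6 = 4.256 mm
D − Pe = 34.945 − 4.256 = 30.689 mm
Gross irrigation = 30.689 / 0.71 = 43.224 mm
Volume = 43.224 mm × 416.1 ha × 10 = 179855.1 m³

179900 m³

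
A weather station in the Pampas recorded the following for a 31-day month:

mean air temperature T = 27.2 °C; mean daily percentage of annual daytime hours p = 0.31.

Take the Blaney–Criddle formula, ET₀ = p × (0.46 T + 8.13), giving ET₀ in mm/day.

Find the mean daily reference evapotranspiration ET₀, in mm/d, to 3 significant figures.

ET₀ = 0.31 × (0.46 × 27.2 + 8.13) = 0.31 × 20.642 = 6.3990 mm/d

6.40 mm/d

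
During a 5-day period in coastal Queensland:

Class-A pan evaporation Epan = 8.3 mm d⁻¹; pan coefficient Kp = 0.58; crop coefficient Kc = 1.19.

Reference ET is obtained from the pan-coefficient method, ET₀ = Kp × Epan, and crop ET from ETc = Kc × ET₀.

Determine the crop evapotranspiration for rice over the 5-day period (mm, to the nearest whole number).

29 mm

ET₀ = 0.58 × 8.3 = 4.8140 mm/d
ETc = Kc × ET₀ = 1.19 × 4.8140 = 5.7287 mm/d
Over 5 days: 5.7287 × 5 = 28.644 mm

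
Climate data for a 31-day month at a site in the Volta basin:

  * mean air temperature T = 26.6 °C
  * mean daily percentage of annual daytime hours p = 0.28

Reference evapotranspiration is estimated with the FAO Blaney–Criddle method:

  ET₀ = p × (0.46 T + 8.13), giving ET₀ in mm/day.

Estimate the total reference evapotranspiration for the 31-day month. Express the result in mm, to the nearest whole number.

ET₀ = 0.28 × (0.46 × 26.6 + 8.13) = 0.28 × 20.366 = 5.7025 mm/d
Monthly total = 5.7025 × 31 = 176.778 mm

177 mm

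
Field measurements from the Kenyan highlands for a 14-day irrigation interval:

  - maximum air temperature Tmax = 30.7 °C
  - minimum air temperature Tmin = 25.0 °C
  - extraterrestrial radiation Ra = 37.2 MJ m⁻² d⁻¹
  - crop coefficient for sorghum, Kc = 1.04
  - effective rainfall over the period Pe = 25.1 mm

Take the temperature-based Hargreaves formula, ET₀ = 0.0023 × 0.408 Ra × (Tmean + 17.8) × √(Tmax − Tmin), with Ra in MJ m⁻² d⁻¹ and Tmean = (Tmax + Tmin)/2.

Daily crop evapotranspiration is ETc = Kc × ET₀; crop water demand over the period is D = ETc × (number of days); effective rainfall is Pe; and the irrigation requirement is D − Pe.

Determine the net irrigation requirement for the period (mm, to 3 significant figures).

Tmean = (30.7 + 25.0)/2 = 27.85 °C
0.408 Ra = 0.408 × 37.2 = 15.1776 mm/d equivalent
ET₀ = 0.0023 × 15.1776 × (27.85 + 17.8) × √5.7 = 0.0023 × 15.1776 × 45.65 × 2.3875 = 3.8047 mm/d
ETc = Kc × ET₀ = 1.04 × 3.8047 = 3.9569 mm/d
Crop demand D = ETc × 14 d = 3.9569 × 14 = 55.397 mm
D − Pe = 55.397 − 25.1 = 30.297 mm

30.3 mm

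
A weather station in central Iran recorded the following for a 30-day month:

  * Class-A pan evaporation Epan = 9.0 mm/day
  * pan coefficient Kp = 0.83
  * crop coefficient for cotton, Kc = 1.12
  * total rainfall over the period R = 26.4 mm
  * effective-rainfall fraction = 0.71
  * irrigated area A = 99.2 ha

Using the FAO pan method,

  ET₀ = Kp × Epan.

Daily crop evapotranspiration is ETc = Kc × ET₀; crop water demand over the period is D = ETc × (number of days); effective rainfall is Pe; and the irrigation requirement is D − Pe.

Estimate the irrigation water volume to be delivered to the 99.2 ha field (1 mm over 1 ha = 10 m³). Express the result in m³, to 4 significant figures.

230400 m³

ET₀ = 0.83 × 9.0 = 7.4700 mm/d
ETc = Kc × ET₀ = 1.12 × 7.4700 = 8.3664 mm/d
Crop demand D = ETc × 30 d = 8.3664 × 30 = 250.992 mm
Pe = 0.71 × 26.4 = 18.744 mm
D − Pe = 250.992 − 18.744 = 232.248 mm
Volume = 232.248 mm × 99.2 ha × 10 = 230390.0 m³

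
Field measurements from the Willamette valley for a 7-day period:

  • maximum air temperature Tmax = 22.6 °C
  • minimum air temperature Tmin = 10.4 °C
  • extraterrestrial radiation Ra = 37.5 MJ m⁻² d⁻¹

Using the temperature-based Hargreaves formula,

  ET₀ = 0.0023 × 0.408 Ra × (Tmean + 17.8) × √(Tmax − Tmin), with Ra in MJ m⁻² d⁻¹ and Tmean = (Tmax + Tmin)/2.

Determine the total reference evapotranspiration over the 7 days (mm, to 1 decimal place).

Tmean = (22.6 + 10.4)/2 = 16.50 °C
0.408 Ra = 0.408 × 37.5 = 15.3000 mm/d equivalent
ET₀ = 0.0023 × 15.3000 × (16.50 + 17.8) × √12.2 = 0.0023 × 15.3000 × 34.30 × 3.4928 = 4.2159 mm/d
Over 7 days: 4.2159 × 7 = 29.511 mm

29.5 mm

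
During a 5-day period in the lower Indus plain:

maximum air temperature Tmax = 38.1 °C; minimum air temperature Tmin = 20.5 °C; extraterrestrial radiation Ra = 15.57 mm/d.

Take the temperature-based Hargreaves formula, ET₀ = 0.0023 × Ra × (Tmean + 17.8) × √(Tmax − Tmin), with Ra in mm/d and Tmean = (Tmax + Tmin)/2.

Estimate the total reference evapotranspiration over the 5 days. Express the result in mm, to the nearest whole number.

35 mm

Tmean = (38.1 + 20.5)/2 = 29.30 °C
ET₀ = 0.0023 × 15.57 × (29.30 + 17.8) × √17.6 = 0.0023 × 15.57 × 47.10 × 4.1952 = 7.0760 mm/d
Over 5 days: 7.0760 × 5 = 35.380 mm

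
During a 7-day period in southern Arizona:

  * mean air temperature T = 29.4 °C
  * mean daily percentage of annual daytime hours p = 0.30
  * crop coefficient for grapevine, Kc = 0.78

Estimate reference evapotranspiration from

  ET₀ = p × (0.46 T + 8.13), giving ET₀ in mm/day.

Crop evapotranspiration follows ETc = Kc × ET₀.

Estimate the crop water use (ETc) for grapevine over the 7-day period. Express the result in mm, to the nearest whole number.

35 mm

ET₀ = 0.30 × (0.46 × 29.4 + 8.13) = 0.30 × 21.654 = 6.4962 mm/d
ETc = Kc × ET₀ = 0.78 × 6.4962 = 5.0670 mm/d
Over 7 days: 5.0670 × 7 = 35.469 mm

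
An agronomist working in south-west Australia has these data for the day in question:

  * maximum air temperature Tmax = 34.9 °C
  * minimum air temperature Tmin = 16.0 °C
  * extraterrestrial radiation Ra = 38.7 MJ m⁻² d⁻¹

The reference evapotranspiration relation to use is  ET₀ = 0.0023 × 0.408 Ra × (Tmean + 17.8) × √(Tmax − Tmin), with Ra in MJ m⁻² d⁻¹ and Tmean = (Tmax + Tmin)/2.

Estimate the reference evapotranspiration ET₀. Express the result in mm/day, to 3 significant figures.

Tmean = (34.9 + 16.0)/2 = 25.45 °C
0.408 Ra = 0.408 × 38.7 = 15.7896 mm/d equivalent
ET₀ = 0.0023 × 15.7896 × (25.45 + 17.8) × √18.9 = 0.0023 × 15.7896 × 43.25 × 4.3474 = 6.8283 mm/d

6.83 mm/day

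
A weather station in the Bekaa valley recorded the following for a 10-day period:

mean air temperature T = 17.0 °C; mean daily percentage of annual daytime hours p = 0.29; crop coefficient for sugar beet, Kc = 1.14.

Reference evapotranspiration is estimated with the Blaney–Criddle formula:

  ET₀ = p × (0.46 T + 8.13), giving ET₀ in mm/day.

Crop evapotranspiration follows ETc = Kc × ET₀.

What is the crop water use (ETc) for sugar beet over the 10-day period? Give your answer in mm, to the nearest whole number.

53 mm

ET₀ = 0.29 × (0.46 × 17.0 + 8.13) = 0.29 × 15.950 = 4.6255 mm/d
ETc = Kc × ET₀ = 1.14 × 4.6255 = 5.2731 mm/d
Over 10 days: 5.2731 × 10 = 52.731 mm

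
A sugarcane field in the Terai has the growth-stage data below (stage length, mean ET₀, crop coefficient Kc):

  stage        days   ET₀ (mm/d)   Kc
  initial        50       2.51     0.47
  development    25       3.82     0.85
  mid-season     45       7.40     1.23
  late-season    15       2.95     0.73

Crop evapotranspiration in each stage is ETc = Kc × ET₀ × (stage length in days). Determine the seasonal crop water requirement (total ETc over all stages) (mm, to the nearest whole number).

initial: 0.47 × 2.51 × 50 = 58.99 mm
development: 0.85 × 3.82 × 25 = 81.18 mm
mid-season: 1.23 × 7.40 × 45 = 409.59 mm
late-season: 0.73 × 2.95 × 15 = 32.30 mm
Seasonal total = 582.06 mm

582 mm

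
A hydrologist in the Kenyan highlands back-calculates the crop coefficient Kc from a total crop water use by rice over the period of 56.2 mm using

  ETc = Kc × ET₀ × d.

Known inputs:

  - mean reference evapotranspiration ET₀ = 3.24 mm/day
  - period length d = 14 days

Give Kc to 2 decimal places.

1.24

ETc = Kc × ET₀ × d  ⇒  Kc = ETc / (ET₀ × d)
Kc = 56.2 / (3.24 × 14) = 56.2 / 45.36 = 1.2390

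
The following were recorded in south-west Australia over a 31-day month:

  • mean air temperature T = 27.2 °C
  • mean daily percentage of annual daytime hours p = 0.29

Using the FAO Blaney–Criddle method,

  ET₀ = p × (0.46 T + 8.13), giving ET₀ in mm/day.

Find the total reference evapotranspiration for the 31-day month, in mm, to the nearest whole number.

186 mm

ET₀ = 0.29 × (0.46 × 27.2 + 8.13) = 0.29 × 20.642 = 5.9862 mm/d
Monthly total = 5.9862 × 31 = 185.572 mm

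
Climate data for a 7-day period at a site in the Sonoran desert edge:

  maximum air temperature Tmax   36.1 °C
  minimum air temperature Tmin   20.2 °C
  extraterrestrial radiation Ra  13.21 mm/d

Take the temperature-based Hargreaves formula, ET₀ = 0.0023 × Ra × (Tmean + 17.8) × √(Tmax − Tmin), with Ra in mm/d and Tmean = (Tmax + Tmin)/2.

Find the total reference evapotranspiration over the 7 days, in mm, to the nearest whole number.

Tmean = (36.1 + 20.2)/2 = 28.15 °C
ET₀ = 0.0023 × 13.21 × (28.15 + 17.8) × √15.9 = 0.0023 × 13.21 × 45.95 × 3.9875 = 5.5669 mm/d
Over 7 days: 5.5669 × 7 = 38.968 mm

39 mm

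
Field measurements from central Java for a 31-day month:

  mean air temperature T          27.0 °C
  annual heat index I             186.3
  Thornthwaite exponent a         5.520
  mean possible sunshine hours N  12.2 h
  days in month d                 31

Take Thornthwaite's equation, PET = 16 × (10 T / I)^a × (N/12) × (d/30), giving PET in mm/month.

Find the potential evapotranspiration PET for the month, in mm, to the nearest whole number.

10T/I = 10 × 27.0 / 186.3 = 1.4493
(10T/I)^a = 1.4493^5.520 = 7.7552
Uncorrected PET = 16 × 7.7552 = 124.083 mm
Correction = (N/12)(d/30) = (12.2/12)(31/30) = 1.0506
PET = 124.083 × 1.0506 = 130.362 mm/month

130 mm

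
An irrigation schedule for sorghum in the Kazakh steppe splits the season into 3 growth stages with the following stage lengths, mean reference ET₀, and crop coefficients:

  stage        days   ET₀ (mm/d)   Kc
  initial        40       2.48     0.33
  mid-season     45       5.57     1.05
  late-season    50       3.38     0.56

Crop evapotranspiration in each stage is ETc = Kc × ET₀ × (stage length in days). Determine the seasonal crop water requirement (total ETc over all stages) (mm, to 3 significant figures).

391 mm

initial: 0.33 × 2.48 × 40 = 32.74 mm
mid-season: 1.05 × 5.57 × 45 = 263.18 mm
late-season: 0.56 × 3.38 × 50 = 94.64 mm
Seasonal total = 390.56 mm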